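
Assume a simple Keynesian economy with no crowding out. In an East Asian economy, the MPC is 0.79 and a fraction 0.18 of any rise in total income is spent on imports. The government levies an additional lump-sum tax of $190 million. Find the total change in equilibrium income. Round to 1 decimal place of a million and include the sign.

−$384.9 million

A lump-sum tax change of +$190 million shifts disposable income by −$190 million; first-round consumption changes by −c × ΔT = −0.79 × (+$190 million) = −$150.1 million.
Expenditure multiplier = 1/(1 − c + m) = 1/(1 − 0.79 + 0.18) = 1/0.39 ≈ 2.564.
The tax multiplier is −c × k ≈ −2.026, so ΔY = k × (−c·ΔT) = (−$150.1 million) / 0.39 ≈ −$384.9 million.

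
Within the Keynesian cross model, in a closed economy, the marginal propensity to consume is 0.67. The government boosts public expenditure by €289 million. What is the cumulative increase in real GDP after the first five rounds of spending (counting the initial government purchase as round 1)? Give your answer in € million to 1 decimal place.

€757.5 million

Round 1 adds ΔG = €289 million; each later round is MPC = 0.67 times the previous.
After 5 rounds: 289 + 193.63 + 129.7321 + 86.920507 + 58.23673969 = ΔG·(1 − c^5)/(1 − c) = 289 × (1 − 0.1350125107)/0.33 ≈ €757.5 million.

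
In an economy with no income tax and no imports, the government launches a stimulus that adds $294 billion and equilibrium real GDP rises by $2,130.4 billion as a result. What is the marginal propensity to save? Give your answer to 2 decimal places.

0.14

Implied spending multiplier k = ΔY/ΔG = 2,130.4/294 ≈ 7.2463.
Since k = 1/(1 − MPC), MPC = 1 − 1/k = 1 − ΔG/ΔY = 1 − 294/2,130.4 ≈ 0.86.
MPS = 1 − MPC = 0.14.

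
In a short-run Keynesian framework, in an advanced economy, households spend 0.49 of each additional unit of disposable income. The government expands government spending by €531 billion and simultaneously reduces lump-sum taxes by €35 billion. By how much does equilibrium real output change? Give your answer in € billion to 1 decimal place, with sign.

Expenditure multiplier = 1/(1 − MPC) = 1/(1 − 0.49) = 1/0.51 ≈ 1.961.
ΔG contributes k·ΔG = (+€531 billion) / 0.51 ≈ +€1,041.2 billion.
ΔT of −€35 billion changes first-round spending by −c·ΔT = +€17.15 billion, contributing k·(−c·ΔT) = (+€17.15 billion) / 0.51 ≈ +€33.6 billion.
Net ΔY = k(ΔG − c·ΔT) = (+€548.15 billion) / 0.51 ≈ +€1,074.8 billion.

+€1,074.8 billion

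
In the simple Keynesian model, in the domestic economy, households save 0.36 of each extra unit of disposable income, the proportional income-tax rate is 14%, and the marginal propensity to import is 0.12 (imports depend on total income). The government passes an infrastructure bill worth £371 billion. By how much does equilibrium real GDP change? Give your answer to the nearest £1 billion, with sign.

MPC = 1 − MPS = 1 − 0.36 = 0.64.
Expenditure multiplier = 1/(1 − c(1−t) + m) = 1/(1 − 0.64×0.86 + 0.12) = 1/0.5696 ≈ 1.756.
ΔY = k × ΔG = (+£371 billion) / 0.5696 ≈ +£651 billion.

+£651 billion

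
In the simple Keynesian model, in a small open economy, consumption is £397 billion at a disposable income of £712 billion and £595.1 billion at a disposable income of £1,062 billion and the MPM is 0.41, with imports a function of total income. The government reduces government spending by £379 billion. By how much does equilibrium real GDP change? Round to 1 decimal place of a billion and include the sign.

−£449.1 billion

MPC = ΔC/ΔYd = (595.1 − 397)/(1,062 − 712) = 198.1/350 = 0.566.
Government-spending multiplier = 1/(1 − c + m) = 1/(1 − 0.566 + 0.41) = 1/0.844 ≈ 1.185.
ΔY = k × ΔG = (−£379 billion) / 0.844 ≈ −£449.1 billion.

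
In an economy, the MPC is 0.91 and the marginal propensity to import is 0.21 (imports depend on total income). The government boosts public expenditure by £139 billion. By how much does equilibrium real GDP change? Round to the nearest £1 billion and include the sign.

+£463 billion

Spending multiplier = 1/(1 − c + m) = 1/(1 − 0.91 + 0.21) = 1/0.3 ≈ 3.333.
ΔY = k × ΔG = (+£139 billion) / 0.3 ≈ +£463 billion.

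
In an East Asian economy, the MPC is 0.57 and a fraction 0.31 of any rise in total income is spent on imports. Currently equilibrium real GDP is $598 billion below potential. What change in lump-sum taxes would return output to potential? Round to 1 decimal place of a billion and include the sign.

−$776.4 billion

Spending multiplier = 1/(1 − c + m) = 1/(1 − 0.57 + 0.31) = 1/0.74 ≈ 1.351.
Tax multiplier = −c·k = −0.57/0.74 ≈ −0.77. Need ΔY = +$598 billion, so ΔT = ΔY/(−c·k) = −(+$598 billion) × 0.74 / 0.57 ≈ −$776.4 billion.
The government should cut lump-sum taxes by $776.4 billion.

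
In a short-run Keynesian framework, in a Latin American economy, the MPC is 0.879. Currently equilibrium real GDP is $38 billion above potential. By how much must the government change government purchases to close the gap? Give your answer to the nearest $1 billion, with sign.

Spending multiplier = 1/(1 − MPC) = 1/(1 − 0.879) = 1/0.121 ≈ 8.264.
Need ΔY = −$38 billion, so ΔG = ΔY/k = (−$38 billion) × 0.121 ≈ −$5 billion.
The government should cut government purchases by $5 billion.

−$5 billion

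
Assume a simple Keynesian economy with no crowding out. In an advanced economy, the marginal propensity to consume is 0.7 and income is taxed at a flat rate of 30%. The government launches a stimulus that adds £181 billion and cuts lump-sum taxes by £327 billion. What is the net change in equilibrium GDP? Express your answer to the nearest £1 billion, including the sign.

Expenditure multiplier = 1/(1 − c(1−t)) = 1/(1 − 0.7×0.7) = 1/0.51 ≈ 1.961.
ΔG contributes k·ΔG = (+£181 billion) / 0.51 ≈ +£354.9 billion.
ΔT of −£327 billion changes first-round spending by −c·ΔT = +£228.9 billion, contributing k·(−c·ΔT) = (+£228.9 billion) / 0.51 ≈ +£448.8 billion.
Net ΔY = k(ΔG − c·ΔT) = (+£409.9 billion) / 0.51 ≈ +£804 billion.

+£804 billion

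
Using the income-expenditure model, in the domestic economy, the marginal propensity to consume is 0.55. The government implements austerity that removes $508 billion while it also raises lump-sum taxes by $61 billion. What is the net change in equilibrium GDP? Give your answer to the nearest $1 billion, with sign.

−$1,203 billion

Expenditure multiplier = 1/(1 − MPC) = 1/(1 − 0.55) = 1/0.45 ≈ 2.222.
ΔG contributes k·ΔG = (−$508 billion) / 0.45 ≈ −$1,128.9 billion.
ΔT of +$61 billion changes first-round spending by −c·ΔT = −$33.55 billion, contributing k·(−c·ΔT) = (−$33.55 billion) / 0.45 ≈ −$74.6 billion.
Net ΔY = k(ΔG − c·ΔT) = (−$541.55 billion) / 0.45 ≈ −$1,203 billion.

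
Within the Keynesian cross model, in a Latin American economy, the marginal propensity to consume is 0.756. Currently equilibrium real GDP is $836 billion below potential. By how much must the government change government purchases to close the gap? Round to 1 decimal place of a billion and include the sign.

Spending multiplier = 1/(1 − MPC) = 1/(1 − 0.756) = 1/0.244 ≈ 4.098.
Need ΔY = +$836 billion, so ΔG = ΔY/k = (+$836 billion) × 0.244 ≈ +$204 billion.
The government should increase government purchases by $204 billion.

+$204.0 billion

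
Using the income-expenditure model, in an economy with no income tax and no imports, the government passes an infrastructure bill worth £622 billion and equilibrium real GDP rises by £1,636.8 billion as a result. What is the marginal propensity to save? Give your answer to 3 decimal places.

0.380

Implied spending multiplier k = ΔY/ΔG = 1,636.8/622 ≈ 2.6315.
Since k = 1/(1 − MPC), MPC = 1 − 1/k = 1 − ΔG/ΔY = 1 − 622/1,636.8 ≈ 0.620.
MPS = 1 − MPC = 0.380.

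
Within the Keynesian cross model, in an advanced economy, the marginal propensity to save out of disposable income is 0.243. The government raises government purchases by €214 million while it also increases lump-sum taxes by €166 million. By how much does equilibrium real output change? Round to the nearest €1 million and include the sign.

+€364 million

MPC = 1 − MPS = 1 − 0.243 = 0.757.
Expenditure multiplier = 1/(1 − MPC) = 1/(1 − 0.757) = 1/0.243 ≈ 4.115.
ΔG contributes k·ΔG = (+€214 million) / 0.243 ≈ +€880.7 million.
ΔT of +€166 million changes first-round spending by −c·ΔT = −€125.662 million, contributing k·(−c·ΔT) = (−€125.662 million) / 0.243 ≈ −€517.1 million.
Net ΔY = k(ΔG − c·ΔT) = (+€88.338 million) / 0.243 ≈ +€364 million.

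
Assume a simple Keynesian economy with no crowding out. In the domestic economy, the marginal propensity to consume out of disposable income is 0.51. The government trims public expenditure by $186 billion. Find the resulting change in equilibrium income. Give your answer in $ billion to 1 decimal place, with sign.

−$379.6 billion

Government-spending multiplier = 1/(1 − MPC) = 1/(1 − 0.51) = 1/0.49 ≈ 2.041.
ΔY = k × ΔG = (−$186 billion) / 0.49 ≈ −$379.6 billion.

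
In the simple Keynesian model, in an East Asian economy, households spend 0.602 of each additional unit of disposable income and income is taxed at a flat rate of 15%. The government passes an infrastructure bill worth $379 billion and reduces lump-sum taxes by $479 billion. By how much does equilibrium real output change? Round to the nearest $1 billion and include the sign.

Expenditure multiplier = 1/(1 − c(1−t)) = 1/(1 − 0.602×0.85) = 1/0.4883 ≈ 2.048.
ΔG contributes k·ΔG = (+$379 billion) / 0.4883 ≈ +$776.2 billion.
ΔT of −$479 billion changes first-round spending by −c·ΔT = +$288.358 billion, contributing k·(−c·ΔT) = (+$288.358 billion) / 0.4883 ≈ +$590.5 billion.
Net ΔY = k(ΔG − c·ΔT) = (+$667.358 billion) / 0.4883 ≈ +$1,367 billion.

+$1,367 billion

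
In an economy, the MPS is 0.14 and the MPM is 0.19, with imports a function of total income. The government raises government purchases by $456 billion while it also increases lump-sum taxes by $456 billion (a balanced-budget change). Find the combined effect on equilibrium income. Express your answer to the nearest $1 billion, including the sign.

MPC = 1 − MPS = 1 − 0.14 = 0.86.
Expenditure multiplier = 1/(1 − c + m) = 1/(1 − 0.86 + 0.19) = 1/0.33 ≈ 3.03.
ΔG contributes k·ΔG = (+$456 billion) / 0.33 ≈ +$1,381.8 billion.
ΔT of +$456 billion changes first-round spending by −c·ΔT = −$392.16 billion, contributing k·(−c·ΔT) = (−$392.16 billion) / 0.33 ≈ −$1,188.4 billion.
Net ΔY = k(ΔG − c·ΔT) = (+$63.84 billion) / 0.33 ≈ +$193 billion.

+$193 billion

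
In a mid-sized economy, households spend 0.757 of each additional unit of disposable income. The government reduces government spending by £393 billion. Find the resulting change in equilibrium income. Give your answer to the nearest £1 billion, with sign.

Expenditure multiplier = 1/(1 − MPC) = 1/(1 − 0.757) = 1/0.243 ≈ 4.115.
ΔY = k × ΔG = (−£393 billion) / 0.243 ≈ −£1,617 billion.

−£1,617 billion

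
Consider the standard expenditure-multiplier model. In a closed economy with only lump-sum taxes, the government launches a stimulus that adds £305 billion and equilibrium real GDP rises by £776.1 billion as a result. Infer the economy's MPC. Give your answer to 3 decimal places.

0.607

Implied spending multiplier k = ΔY/ΔG = 776.1/305 ≈ 2.5446.
Since k = 1/(1 − MPC), MPC = 1 − 1/k = 1 − ΔG/ΔY = 1 − 305/776.1 ≈ 0.607.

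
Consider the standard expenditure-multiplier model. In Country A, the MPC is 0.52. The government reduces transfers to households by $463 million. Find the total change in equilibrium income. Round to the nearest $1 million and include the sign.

−$502 million

The transfer change shifts disposable income by −$463 million, so first-round consumption changes by c·ΔTR = 0.52 × (−$463 million) = −$240.76 million.
Expenditure multiplier = 1/(1 − MPC) = 1/(1 − 0.52) = 1/0.48 ≈ 2.083.
The transfer multiplier is c × k ≈ 1.083, so ΔY = k × (c·ΔTR) = (−$240.76 million) / 0.48 ≈ −$502 million.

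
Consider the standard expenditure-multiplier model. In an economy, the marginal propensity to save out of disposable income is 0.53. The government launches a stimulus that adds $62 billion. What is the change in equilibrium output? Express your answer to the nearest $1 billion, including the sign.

MPC = 1 − MPS = 1 − 0.53 = 0.47.
Government-spending multiplier = 1/(1 − MPC) = 1/(1 − 0.47) = 1/0.53 ≈ 1.887.
ΔY = k × ΔG = (+$62 billion) / 0.53 ≈ +$117 billion.

+$117 billion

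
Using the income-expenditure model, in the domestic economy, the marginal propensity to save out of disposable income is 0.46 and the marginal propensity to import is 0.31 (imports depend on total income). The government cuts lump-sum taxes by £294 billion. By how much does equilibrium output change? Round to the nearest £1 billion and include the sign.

+£206 billion

MPC = 1 − MPS = 1 − 0.46 = 0.54.
A lump-sum tax change of −£294 billion shifts disposable income by +£294 billion; first-round consumption changes by −c × ΔT = −0.54 × (−£294 billion) = +£158.76 billion.
Expenditure multiplier = 1/(1 − c + m) = 1/(1 − 0.54 + 0.31) = 1/0.77 ≈ 1.299.
The tax multiplier is −c × k ≈ −0.701, so ΔY = k × (−c·ΔT) = (+£158.76 billion) / 0.77 ≈ +£206 billion.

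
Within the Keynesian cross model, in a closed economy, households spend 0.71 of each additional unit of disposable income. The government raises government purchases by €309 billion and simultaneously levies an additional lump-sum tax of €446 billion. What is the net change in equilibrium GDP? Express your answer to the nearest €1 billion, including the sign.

−€26 billion

Expenditure multiplier = 1/(1 − MPC) = 1/(1 − 0.71) = 1/0.29 ≈ 3.448.
ΔG contributes k·ΔG = (+€309 billion) / 0.29 ≈ +€1,065.5 billion.
ΔT of +€446 billion changes first-round spending by −c·ΔT = −€316.66 billion, contributing k·(−c·ΔT) = (−€316.66 billion) / 0.29 ≈ −€1,091.9 billion.
Net ΔY = k(ΔG − c·ΔT) = (−€7.66 billion) / 0.29 ≈ −€26 billion.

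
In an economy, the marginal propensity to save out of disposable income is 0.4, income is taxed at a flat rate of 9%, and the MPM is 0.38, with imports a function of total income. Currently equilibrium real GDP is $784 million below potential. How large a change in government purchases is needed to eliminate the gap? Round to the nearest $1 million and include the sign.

MPC = 1 − MPS = 1 − 0.4 = 0.6.
Spending multiplier = 1/(1 − c(1−t) + m) = 1/(1 − 0.6×0.91 + 0.38) = 1/0.834 ≈ 1.199.
Need ΔY = +$784 million, so ΔG = ΔY/k = (+$784 million) × 0.834 ≈ +$654 million.
The government should increase government purchases by $654 million.

+$654 million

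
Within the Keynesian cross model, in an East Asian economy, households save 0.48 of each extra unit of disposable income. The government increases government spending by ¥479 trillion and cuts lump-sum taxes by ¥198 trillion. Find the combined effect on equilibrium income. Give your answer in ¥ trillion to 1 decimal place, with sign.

+¥1,212.4 trillion

MPC = 1 − MPS = 1 − 0.48 = 0.52.
Expenditure multiplier = 1/(1 − MPC) = 1/(1 − 0.52) = 1/0.48 ≈ 2.083.
ΔG contributes k·ΔG = (+¥479 trillion) / 0.48 ≈ +¥997.9 trillion.
ΔT of −¥198 trillion changes first-round spending by −c·ΔT = +¥102.96 trillion, contributing k·(−c·ΔT) = (+¥102.96 trillion) / 0.48 = +¥214.5 trillion.
Net ΔY = k(ΔG − c·ΔT) = (+¥581.96 trillion) / 0.48 ≈ +¥1,212.4 trillion.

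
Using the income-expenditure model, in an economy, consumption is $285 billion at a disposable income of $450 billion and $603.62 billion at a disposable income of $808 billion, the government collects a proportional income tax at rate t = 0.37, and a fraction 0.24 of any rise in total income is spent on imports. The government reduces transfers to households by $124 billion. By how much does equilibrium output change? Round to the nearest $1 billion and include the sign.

MPC = ΔC/ΔYd = (603.62 − 285)/(808 − 450) = 318.62/358 = 0.89.
The transfer change shifts disposable income by −$124 billion, so first-round consumption changes by c·ΔTR = 0.89 × (−$124 billion) = −$110.36 billion.
Expenditure multiplier = 1/(1 − c(1−t) + m) = 1/(1 − 0.89×0.63 + 0.24) = 1/0.6793 ≈ 1.472.
The transfer multiplier is c × k ≈ 1.31, so ΔY = k × (c·ΔTR) = (−$110.36 billion) / 0.6793 ≈ −$162 billion.

−$162 billion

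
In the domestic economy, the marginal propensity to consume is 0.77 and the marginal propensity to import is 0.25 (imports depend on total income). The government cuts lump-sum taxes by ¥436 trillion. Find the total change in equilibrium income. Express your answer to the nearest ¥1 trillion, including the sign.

A lump-sum tax change of −¥436 trillion shifts disposable income by +¥436 trillion; first-round consumption changes by −c × ΔT = −0.77 × (−¥436 trillion) = +¥335.72 trillion.
Expenditure multiplier = 1/(1 − c + m) = 1/(1 − 0.77 + 0.25) = 1/0.48 ≈ 2.083.
The tax multiplier is −c × k ≈ −1.604, so ΔY = k × (−c·ΔT) = (+¥335.72 trillion) / 0.48 ≈ +¥699 trillion.

+¥699 trillion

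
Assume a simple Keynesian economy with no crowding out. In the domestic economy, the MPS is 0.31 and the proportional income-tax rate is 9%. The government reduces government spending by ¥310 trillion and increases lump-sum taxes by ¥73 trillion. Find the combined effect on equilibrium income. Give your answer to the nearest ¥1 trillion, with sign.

−¥968 trillion

MPC = 1 − MPS = 1 − 0.31 = 0.69.
Expenditure multiplier = 1/(1 − c(1−t)) = 1/(1 − 0.69×0.91) = 1/0.3721 ≈ 2.687.
ΔG contributes k·ΔG = (−¥310 trillion) / 0.3721 ≈ −¥833.1 trillion.
ΔT of +¥73 trillion changes first-round spending by −c·ΔT = −¥50.37 trillion, contributing k·(−c·ΔT) = (−¥50.37 trillion) / 0.3721 ≈ −¥135.4 trillion.
Net ΔY = k(ΔG − c·ΔT) = (−¥360.37 trillion) / 0.3721 ≈ −¥968 trillion.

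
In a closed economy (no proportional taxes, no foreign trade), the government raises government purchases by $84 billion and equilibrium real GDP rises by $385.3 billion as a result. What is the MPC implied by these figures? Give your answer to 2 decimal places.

0.78

Implied spending multiplier k = ΔY/ΔG = 385.3/84 ≈ 4.5869.
Since k = 1/(1 − MPC), MPC = 1 − 1/k = 1 − ΔG/ΔY = 1 − 84/385.3 ≈ 0.78.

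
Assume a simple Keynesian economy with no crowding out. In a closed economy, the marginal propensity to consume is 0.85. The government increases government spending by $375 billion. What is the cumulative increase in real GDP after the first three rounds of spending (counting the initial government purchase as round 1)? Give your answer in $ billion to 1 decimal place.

$964.7 billion

Round 1 adds ΔG = $375 billion; each later round is MPC = 0.85 times the previous.
After 3 rounds: 375 + 318.75 + 270.9375 = ΔG·(1 − c^3)/(1 − c) = 375 × (1 − 0.614125)/0.15 ≈ $964.7 billion.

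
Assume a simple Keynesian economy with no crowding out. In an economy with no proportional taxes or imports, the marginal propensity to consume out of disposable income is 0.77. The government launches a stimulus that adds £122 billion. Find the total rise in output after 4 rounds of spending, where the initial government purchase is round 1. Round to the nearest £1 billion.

Round 1 adds ΔG = £122 billion; each later round is MPC = 0.77 times the previous.
After 4 rounds: 122 + 93.94 + 72.3338 + 55.697026 = ΔG·(1 − c^4)/(1 − c) = 122 × (1 − 0.35153041)/0.23 ≈ £344 billion.

£344 billion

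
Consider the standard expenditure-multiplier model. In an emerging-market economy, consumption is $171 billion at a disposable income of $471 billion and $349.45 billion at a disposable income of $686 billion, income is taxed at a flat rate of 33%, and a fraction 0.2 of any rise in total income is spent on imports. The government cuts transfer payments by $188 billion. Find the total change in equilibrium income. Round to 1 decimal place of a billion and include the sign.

−$242.3 billion

MPC = ΔC/ΔYd = (349.45 − 171)/(686 − 471) = 178.45/215 = 0.83.
The transfer change shifts disposable income by −$188 billion, so first-round consumption changes by c·ΔTR = 0.83 × (−$188 billion) = −$156.04 billion.
Expenditure multiplier = 1/(1 − c(1−t) + m) = 1/(1 − 0.83×0.67 + 0.2) = 1/0.6439 ≈ 1.553.
The transfer multiplier is c × k ≈ 1.289, so ΔY = k × (c·ΔTR) = (−$156.04 billion) / 0.6439 ≈ −$242.3 billion.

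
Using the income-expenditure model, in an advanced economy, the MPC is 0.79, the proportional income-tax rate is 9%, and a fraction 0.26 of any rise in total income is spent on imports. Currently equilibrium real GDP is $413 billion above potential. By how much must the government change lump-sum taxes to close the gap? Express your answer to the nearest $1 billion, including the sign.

Spending multiplier = 1/(1 − c(1−t) + m) = 1/(1 − 0.79×0.91 + 0.26) = 1/0.5411 ≈ 1.848.
Tax multiplier = −c·k = −0.79/0.5411 ≈ −1.46. Need ΔY = −$413 billion, so ΔT = ΔY/(−c·k) = −(−$413 billion) × 0.5411 / 0.79 ≈ +$283 billion.
The government should raise lump-sum taxes by $283 billion.

+$283 billion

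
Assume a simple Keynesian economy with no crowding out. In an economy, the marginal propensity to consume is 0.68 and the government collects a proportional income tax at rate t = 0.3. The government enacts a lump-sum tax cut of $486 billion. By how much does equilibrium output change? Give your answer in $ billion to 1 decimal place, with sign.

+$630.7 billion

A lump-sum tax change of −$486 billion shifts disposable income by +$486 billion; first-round consumption changes by −c × ΔT = −0.68 × (−$486 billion) = +$330.48 billion.
Expenditure multiplier = 1/(1 − c(1−t)) = 1/(1 − 0.68×0.7) = 1/0.524 ≈ 1.908.
The tax multiplier is −c × k ≈ −1.298, so ΔY = k × (−c·ΔT) = (+$330.48 billion) / 0.524 ≈ +$630.7 billion.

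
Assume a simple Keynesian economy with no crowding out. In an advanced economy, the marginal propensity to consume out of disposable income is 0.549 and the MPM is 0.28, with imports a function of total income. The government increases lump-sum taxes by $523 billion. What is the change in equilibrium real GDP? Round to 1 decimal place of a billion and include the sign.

A lump-sum tax change of +$523 billion shifts disposable income by −$523 billion; first-round consumption changes by −c × ΔT = −0.549 × (+$523 billion) = −$287.127 billion.
Expenditure multiplier = 1/(1 − c + m) = 1/(1 − 0.549 + 0.28) = 1/0.731 ≈ 1.368.
The tax multiplier is −c × k ≈ −0.751, so ΔY = k × (−c·ΔT) = (−$287.127 billion) / 0.731 ≈ −$392.8 billion.

−$392.8 billion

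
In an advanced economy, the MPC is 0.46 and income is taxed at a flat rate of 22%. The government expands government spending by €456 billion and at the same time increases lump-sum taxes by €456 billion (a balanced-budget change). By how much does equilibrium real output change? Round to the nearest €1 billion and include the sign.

Expenditure multiplier = 1/(1 − c(1−t)) = 1/(1 − 0.46×0.78) = 1/0.6412 ≈ 1.56.
ΔG contributes k·ΔG = (+€456 billion) / 0.6412 ≈ +€711.2 billion.
ΔT of +€456 billion changes first-round spending by −c·ΔT = −€209.76 billion, contributing k·(−c·ΔT) = (−€209.76 billion) / 0.6412 ≈ −€327.1 billion.
Net ΔY = k(ΔG − c·ΔT) = (+€246.24 billion) / 0.6412 ≈ +€384 billion.

+€384 billion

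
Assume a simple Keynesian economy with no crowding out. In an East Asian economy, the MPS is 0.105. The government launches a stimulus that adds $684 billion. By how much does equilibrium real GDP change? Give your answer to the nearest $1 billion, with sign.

+$6,514 billion

MPC = 1 − MPS = 1 − 0.105 = 0.895.
Government-spending multiplier = 1/(1 − MPC) = 1/(1 − 0.895) = 1/0.105 ≈ 9.524.
ΔY = k × ΔG = (+$684 billion) / 0.105 ≈ +$6,514 billion.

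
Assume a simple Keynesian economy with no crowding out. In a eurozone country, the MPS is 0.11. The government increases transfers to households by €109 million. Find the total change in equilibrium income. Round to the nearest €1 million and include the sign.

MPC = 1 − MPS = 1 − 0.11 = 0.89.
The transfer change shifts disposable income by +€109 million, so first-round consumption changes by c·ΔTR = 0.89 × (+€109 million) = +€97.01 million.
Expenditure multiplier = 1/(1 − MPC) = 1/(1 − 0.89) = 1/0.11 ≈ 9.091.
The transfer multiplier is c × k ≈ 8.091, so ΔY = k × (c·ΔTR) = (+€97.01 million) / 0.11 ≈ +€882 million.

+€882 million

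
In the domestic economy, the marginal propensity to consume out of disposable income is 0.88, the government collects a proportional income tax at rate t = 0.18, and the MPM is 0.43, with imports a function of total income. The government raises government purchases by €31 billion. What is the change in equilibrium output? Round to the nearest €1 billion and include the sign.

+€44 billion

Expenditure multiplier = 1/(1 − c(1−t) + m) = 1/(1 − 0.88×0.82 + 0.43) = 1/0.7084 ≈ 1.412.
ΔY = k × ΔG = (+€31 billion) / 0.7084 ≈ +€44 billion.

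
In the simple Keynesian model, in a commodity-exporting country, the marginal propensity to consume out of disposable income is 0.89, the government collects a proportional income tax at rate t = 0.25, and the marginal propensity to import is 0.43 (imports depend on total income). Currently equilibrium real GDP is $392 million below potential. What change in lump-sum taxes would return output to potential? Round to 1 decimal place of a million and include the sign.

Spending multiplier = 1/(1 − c(1−t) + m) = 1/(1 − 0.89×0.75 + 0.43) = 1/0.7625 ≈ 1.311.
Tax multiplier = −c·k = −0.89/0.7625 ≈ −1.167. Need ΔY = +$392 million, so ΔT = ΔY/(−c·k) = −(+$392 million) × 0.7625 / 0.89 ≈ −$335.8 million.
The government should cut lump-sum taxes by $335.8 million.

−$335.8 million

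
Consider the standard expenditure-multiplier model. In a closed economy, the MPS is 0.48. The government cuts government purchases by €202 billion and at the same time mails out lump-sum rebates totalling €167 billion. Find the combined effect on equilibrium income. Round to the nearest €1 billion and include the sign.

MPC = 1 − MPS = 1 − 0.48 = 0.52.
Expenditure multiplier = 1/(1 − MPC) = 1/(1 − 0.52) = 1/0.48 ≈ 2.083.
ΔG contributes k·ΔG = (−€202 billion) / 0.48 ≈ −€420.8 billion.
ΔT of −€167 billion changes first-round spending by −c·ΔT = +€86.84 billion, contributing k·(−c·ΔT) = (+€86.84 billion) / 0.48 ≈ +€180.9 billion.
Net ΔY = k(ΔG − c·ΔT) = (−€115.16 billion) / 0.48 ≈ −€240 billion.

−€240 billion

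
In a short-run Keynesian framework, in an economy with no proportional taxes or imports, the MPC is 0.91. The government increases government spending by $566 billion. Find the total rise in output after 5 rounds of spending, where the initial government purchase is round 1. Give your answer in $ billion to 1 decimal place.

$2,364.4 billion

Round 1 adds ΔG = $566 billion; each later round is MPC = 0.91 times the previous.
After 5 rounds: 566 + 515.06 + 468.7046 + 426.521186 + 388.13427926 = ΔG·(1 − c^5)/(1 − c) = 566 × (1 − 0.6240321451)/0.09 ≈ $2,364.4 billion.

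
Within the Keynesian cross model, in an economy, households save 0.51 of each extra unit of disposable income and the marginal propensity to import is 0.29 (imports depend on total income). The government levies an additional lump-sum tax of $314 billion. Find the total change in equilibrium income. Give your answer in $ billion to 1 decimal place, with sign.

−$192.3 billion

MPC = 1 − MPS = 1 − 0.51 = 0.49.
A lump-sum tax change of +$314 billion shifts disposable income by −$314 billion; first-round consumption changes by −c × ΔT = −0.49 × (+$314 billion) = −$153.86 billion.
Expenditure multiplier = 1/(1 − c + m) = 1/(1 − 0.49 + 0.29) = 1/0.8 = 1.25.
The tax multiplier is −c × k ≈ −0.613, so ΔY = k × (−c·ΔT) = (−$153.86 billion) / 0.8 ≈ −$192.3 billion.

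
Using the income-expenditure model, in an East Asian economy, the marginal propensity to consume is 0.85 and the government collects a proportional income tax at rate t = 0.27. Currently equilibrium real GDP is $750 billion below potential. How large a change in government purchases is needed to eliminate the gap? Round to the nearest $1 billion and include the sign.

Spending multiplier = 1/(1 − c(1−t)) = 1/(1 − 0.85×0.73) = 1/0.3795 ≈ 2.635.
Need ΔY = +$750 billion, so ΔG = ΔY/k = (+$750 billion) × 0.3795 ≈ +$285 billion.
The government should increase government purchases by $285 billion.

+$285 billion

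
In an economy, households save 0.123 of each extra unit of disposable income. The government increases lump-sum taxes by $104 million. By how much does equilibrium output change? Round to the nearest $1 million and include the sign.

MPC = 1 − MPS = 1 − 0.123 = 0.877.
A lump-sum tax change of +$104 million shifts disposable income by −$104 million; first-round consumption changes by −c × ΔT = −0.877 × (+$104 million) = −$91.208 million.
Expenditure multiplier = 1/(1 − MPC) = 1/(1 − 0.877) = 1/0.123 ≈ 8.13.
The tax multiplier is −c × k ≈ −7.13, so ΔY = k × (−c·ΔT) = (−$91.208 million) / 0.123 ≈ −$742 million.

−$742 million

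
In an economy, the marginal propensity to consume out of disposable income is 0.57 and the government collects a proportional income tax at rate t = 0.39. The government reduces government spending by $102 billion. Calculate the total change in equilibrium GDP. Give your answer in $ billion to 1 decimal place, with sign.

−$156.4 billion

Expenditure multiplier = 1/(1 − c(1−t)) = 1/(1 − 0.57×0.61) = 1/0.6523 ≈ 1.533.
ΔY = k × ΔG = (−$102 billion) / 0.6523 ≈ −$156.4 billion.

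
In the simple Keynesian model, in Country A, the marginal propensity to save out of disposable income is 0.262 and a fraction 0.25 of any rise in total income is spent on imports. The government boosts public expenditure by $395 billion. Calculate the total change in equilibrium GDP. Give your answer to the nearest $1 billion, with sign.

MPC = 1 − MPS = 1 − 0.262 = 0.738.
Government-spending multiplier = 1/(1 − c + m) = 1/(1 − 0.738 + 0.25) = 1/0.512 ≈ 1.953.
ΔY = k × ΔG = (+$395 billion) / 0.512 ≈ +$771 billion.

+$771 billion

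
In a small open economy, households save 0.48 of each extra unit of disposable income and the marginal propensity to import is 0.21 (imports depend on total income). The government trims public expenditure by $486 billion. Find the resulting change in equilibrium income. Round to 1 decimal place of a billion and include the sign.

−$704.3 billion

MPC = 1 − MPS = 1 − 0.48 = 0.52.
Expenditure multiplier = 1/(1 − c + m) = 1/(1 − 0.52 + 0.21) = 1/0.69 ≈ 1.449.
ΔY = k × ΔG = (−$486 billion) / 0.69 ≈ −$704.3 billion.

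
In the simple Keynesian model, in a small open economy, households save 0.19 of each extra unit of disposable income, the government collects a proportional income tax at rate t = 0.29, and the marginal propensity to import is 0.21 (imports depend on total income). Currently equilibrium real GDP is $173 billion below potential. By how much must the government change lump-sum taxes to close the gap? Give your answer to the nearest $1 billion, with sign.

MPC = 1 − MPS = 1 − 0.19 = 0.81.
Spending multiplier = 1/(1 − c(1−t) + m) = 1/(1 − 0.81×0.71 + 0.21) = 1/0.6349 ≈ 1.575.
Tax multiplier = −c·k = −0.81/0.6349 ≈ −1.276. Need ΔY = +$173 billion, so ΔT = ΔY/(−c·k) = −(+$173 billion) × 0.6349 / 0.81 ≈ −$136 billion.
The government should cut lump-sum taxes by $136 billion.

−$136 billion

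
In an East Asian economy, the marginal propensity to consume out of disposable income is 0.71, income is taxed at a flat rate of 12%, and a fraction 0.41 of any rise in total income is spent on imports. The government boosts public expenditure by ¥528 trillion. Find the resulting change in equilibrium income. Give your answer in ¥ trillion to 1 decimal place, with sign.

+¥672.4 trillion

Expenditure multiplier = 1/(1 − c(1−t) + m) = 1/(1 − 0.71×0.88 + 0.41) = 1/0.7852 ≈ 1.274.
ΔY = k × ΔG = (+¥528 trillion) / 0.7852 ≈ +¥672.4 trillion.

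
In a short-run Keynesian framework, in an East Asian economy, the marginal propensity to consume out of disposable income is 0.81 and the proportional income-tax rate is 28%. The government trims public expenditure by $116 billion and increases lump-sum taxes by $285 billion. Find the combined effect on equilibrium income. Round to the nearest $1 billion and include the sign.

−$832 billion

Expenditure multiplier = 1/(1 − c(1−t)) = 1/(1 − 0.81×0.72) = 1/0.4168 ≈ 2.399.
ΔG contributes k·ΔG = (−$116 billion) / 0.4168 ≈ −$278.3 billion.
ΔT of +$285 billion changes first-round spending by −c·ΔT = −$230.85 billion, contributing k·(−c·ΔT) = (−$230.85 billion) / 0.4168 ≈ −$553.9 billion.
Net ΔY = k(ΔG − c·ΔT) = (−$346.85 billion) / 0.4168 ≈ −$832 billion.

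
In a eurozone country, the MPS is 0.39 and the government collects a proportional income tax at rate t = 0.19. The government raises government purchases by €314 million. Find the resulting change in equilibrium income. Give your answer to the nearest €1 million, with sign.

MPC = 1 − MPS = 1 − 0.39 = 0.61.
Expenditure multiplier = 1/(1 − c(1−t)) = 1/(1 − 0.61×0.81) = 1/0.5059 ≈ 1.977.
ΔY = k × ΔG = (+€314 million) / 0.5059 ≈ +€621 million.

+€621 million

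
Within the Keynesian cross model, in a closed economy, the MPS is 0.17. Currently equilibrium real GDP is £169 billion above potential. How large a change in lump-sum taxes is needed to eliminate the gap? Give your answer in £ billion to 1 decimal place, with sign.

MPC = 1 − MPS = 1 − 0.17 = 0.83.
Spending multiplier = 1/(1 − MPC) = 1/(1 − 0.83) = 1/0.17 ≈ 5.882.
Tax multiplier = −c·k = −0.83/0.17 ≈ −4.882. Need ΔY = −£169 billion, so ΔT = ΔY/(−c·k) = −(−£169 billion) × 0.17 / 0.83 ≈ +£34.6 billion.
The government should raise lump-sum taxes by £34.6 billion.

+£34.6 billion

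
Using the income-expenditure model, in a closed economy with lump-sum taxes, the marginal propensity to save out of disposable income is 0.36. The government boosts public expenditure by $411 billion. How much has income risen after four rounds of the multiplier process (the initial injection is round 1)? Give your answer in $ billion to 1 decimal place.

$950.1 billion

MPC = 1 − MPS = 1 − 0.36 = 0.64.
Round 1 adds ΔG = $411 billion; each later round is MPC = 0.64 times the previous.
After 4 rounds: 411 + 263.04 + 168.3456 + 107.741184 = ΔG·(1 − c^4)/(1 − c) = 411 × (1 − 0.16777216)/0.36 ≈ $950.1 billion.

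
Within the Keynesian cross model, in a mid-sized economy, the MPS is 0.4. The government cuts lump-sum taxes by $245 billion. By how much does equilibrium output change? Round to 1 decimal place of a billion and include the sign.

+$367.5 billion

MPC = 1 − MPS = 1 − 0.4 = 0.6.
A lump-sum tax change of −$245 billion shifts disposable income by +$245 billion; first-round consumption changes by −c × ΔT = −0.6 × (−$245 billion) = +$147 billion.
Expenditure multiplier = 1/(1 − MPC) = 1/(1 − 0.6) = 1/0.4 = 2.5.
The tax multiplier is −c × k = −1.5, so ΔY = k × (−c·ΔT) = (+$147 billion) / 0.4 = +$367.5 billion.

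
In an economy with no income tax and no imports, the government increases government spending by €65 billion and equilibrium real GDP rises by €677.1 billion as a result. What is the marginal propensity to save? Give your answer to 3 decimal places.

Implied spending multiplier k = ΔY/ΔG = 677.1/65 ≈ 10.4169.
Since k = 1/(1 − MPC), MPC = 1 − 1/k = 1 − ΔG/ΔY = 1 − 65/677.1 ≈ 0.904.
MPS = 1 − MPC = 0.096.

0.096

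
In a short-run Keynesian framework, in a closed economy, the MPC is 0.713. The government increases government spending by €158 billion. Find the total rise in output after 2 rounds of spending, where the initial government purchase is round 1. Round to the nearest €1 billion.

€271 billion

Round 1 adds ΔG = €158 billion; each later round is MPC = 0.713 times the previous.
After 2 rounds: 158 + 112.654 = ΔG·(1 − c^2)/(1 − c) = 158 × (1 − 0.508369)/0.287 ≈ €271 billion.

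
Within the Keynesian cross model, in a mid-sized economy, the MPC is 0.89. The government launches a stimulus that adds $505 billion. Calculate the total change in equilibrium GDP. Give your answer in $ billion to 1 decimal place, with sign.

+$4,590.9 billion

Spending multiplier = 1/(1 − MPC) = 1/(1 − 0.89) = 1/0.11 ≈ 9.091.
ΔY = k × ΔG = (+$505 billion) / 0.11 ≈ +$4,590.9 billion.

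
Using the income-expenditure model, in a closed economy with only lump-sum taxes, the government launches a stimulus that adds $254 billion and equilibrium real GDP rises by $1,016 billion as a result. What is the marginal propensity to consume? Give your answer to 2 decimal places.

Implied spending multiplier k = ΔY/ΔG = 1,016/254 = 4.
Since k = 1/(1 − MPC), MPC = 1 − 1/k = 1 − ΔG/ΔY = 1 − 254/1,016 = 0.75.

0.75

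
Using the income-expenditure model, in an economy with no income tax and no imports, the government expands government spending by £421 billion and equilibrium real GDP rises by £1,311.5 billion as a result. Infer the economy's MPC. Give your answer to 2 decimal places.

0.68

Implied spending multiplier k = ΔY/ΔG = 1,311.5/421 ≈ 3.1152.
Since k = 1/(1 − MPC), MPC = 1 − 1/k = 1 − ΔG/ΔY = 1 − 421/1,311.5 ≈ 0.68.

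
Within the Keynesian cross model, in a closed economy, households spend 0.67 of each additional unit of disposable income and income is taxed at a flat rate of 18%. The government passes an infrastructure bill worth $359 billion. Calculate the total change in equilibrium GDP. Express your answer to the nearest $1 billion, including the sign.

Expenditure multiplier = 1/(1 − c(1−t)) = 1/(1 − 0.67×0.82) = 1/0.4506 ≈ 2.219.
ΔY = k × ΔG = (+$359 billion) / 0.4506 ≈ +$797 billion.

+$797 billion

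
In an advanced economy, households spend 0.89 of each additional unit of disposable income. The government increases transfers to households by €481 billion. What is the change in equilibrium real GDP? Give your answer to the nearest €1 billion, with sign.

+€3,892 billion

The transfer change shifts disposable income by +€481 billion, so first-round consumption changes by c·ΔTR = 0.89 × (+€481 billion) = +€428.09 billion.
Expenditure multiplier = 1/(1 − MPC) = 1/(1 − 0.89) = 1/0.11 ≈ 9.091.
The transfer multiplier is c × k ≈ 8.091, so ΔY = k × (c·ΔTR) = (+€428.09 billion) / 0.11 ≈ +€3,892 billion.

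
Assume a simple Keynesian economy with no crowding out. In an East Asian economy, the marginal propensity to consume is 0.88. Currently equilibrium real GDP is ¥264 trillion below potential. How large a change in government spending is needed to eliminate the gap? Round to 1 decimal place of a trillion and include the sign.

Spending multiplier = 1/(1 − MPC) = 1/(1 − 0.88) = 1/0.12 ≈ 8.333.
Need ΔY = +¥264 trillion, so ΔG = ΔY/k = (+¥264 trillion) × 0.12 ≈ +¥31.7 trillion.
The government should increase government spending by ¥31.7 trillion.

+¥31.7 trillion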